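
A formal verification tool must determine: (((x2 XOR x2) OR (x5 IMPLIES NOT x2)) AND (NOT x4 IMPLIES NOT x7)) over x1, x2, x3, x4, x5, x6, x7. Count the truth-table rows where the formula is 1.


Formula: (((x2 XOR x2) OR (x5 IMPLIES NOT x2)) AND (NOT x4 IMPLIES NOT x7)) over 7 vars (128 rows)
Evaluate each row (x1, x2, x3, x4, x5, x6, x7 as bits, MSB first):
  row 0 [0000000]: (((0 XOR 0) OR (0 IMPLIES NOT 0)) AND (NOT 0 IMPLIES NOT 0)) -> 1
  row 1 [0000001]: (((0 XOR 0) OR (0 IMPLIES NOT 0)) AND (NOT 0 IMPLIES NOT 1)) -> 0
  row 2 [0000010]: (((0 XOR 0) OR (0 IMPLIES NOT 0)) AND (NOT 0 IMPLIES NOT 0)) -> 1
  row 3 [0000011]: (((0 XOR 0) OR (0 IMPLIES NOT 0)) AND (NOT 0 IMPLIES NOT 1)) -> 0
  row 4 [0000100]: (((0 XOR 0) OR (1 IMPLIES NOT 0)) AND (NOT 0 IMPLIES NOT 0)) -> 1
  (every remaining row is evaluated the same way; all 128 results are listed next)
Full result column, 8 rows per line (x1,x2,x3,x4 fixed per line; x5,x6,x7 runs 000..111 left to right):
  rows 0-7 [x1,x2,x3,x4=0000]: 10101010  (ones: 4)
  rows 8-15 [x1,x2,x3,x4=0001]: 11111111  (ones: 8)
  rows 16-23 [x1,x2,x3,x4=0010]: 10101010  (ones: 4)
  rows 24-31 [x1,x2,x3,x4=0011]: 11111111  (ones: 8)
  rows 32-39 [x1,x2,x3,x4=0100]: 10100000  (ones: 2)
  rows 40-47 [x1,x2,x3,x4=0101]: 11110000  (ones: 4)
  rows 48-55 [x1,x2,x3,x4=0110]: 10100000  (ones: 2)
  rows 56-63 [x1,x2,x3,x4=0111]: 11110000  (ones: 4)
  rows 64-71 [x1,x2,x3,x4=1000]: 10101010  (ones: 4)
  rows 72-79 [x1,x2,x3,x4=1001]: 11111111  (ones: 8)
  rows 80-87 [x1,x2,x3,x4=1010]: 10101010  (ones: 4)
  rows 88-95 [x1,x2,x3,x4=1011]: 11111111  (ones: 8)
  rows 96-103 [x1,x2,x3,x4=1100]: 10100000  (ones: 2)
  rows 104-111 [x1,x2,x3,x4=1101]: 11110000  (ones: 4)
  rows 112-119 [x1,x2,x3,x4=1110]: 10100000  (ones: 2)
  rows 120-127 [x1,x2,x3,x4=1111]: 11110000  (ones: 4)
Count of 1-rows = 4+8+4+8+2+4+2+4+4+8+4+8+2+4+2+4 = 72

72


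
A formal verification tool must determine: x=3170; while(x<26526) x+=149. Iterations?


Step 1: x goes from 3170 toward 26526 by 149; the body runs while x<26526, so iterations = ceil((bound-start)/step)
Step 2: Distance=23356
Step 3: ceil(23356/149)=157

157


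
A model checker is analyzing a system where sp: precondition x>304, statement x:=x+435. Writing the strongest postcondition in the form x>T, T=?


Formula: sp(P, x:=E) = exists old_x. (x = E[old_x/x]) AND P[old_x/x] (old_x is the value of x before the assignment; eliminate old_x by solving x = E[old_x/x] for old_x)
Step 1: Precondition P: x>304, i.e. old_x > 304
Step 2: Assignment gives x = old_x + 435, so old_x = x - 435
Step 3: Substitute into P: x - 435 > 304
Step 4: Simplify: x > 304+435 = 739

739


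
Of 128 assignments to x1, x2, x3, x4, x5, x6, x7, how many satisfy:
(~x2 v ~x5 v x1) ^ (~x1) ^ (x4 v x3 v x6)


CNF with 3 clauses over 7 vars (128 assignments).
An assignment satisfies CNF iff every clause has >=1 true literal.
Check each row (bits = x1,x2,x3,x4,x5,x6,x7; clause T/F shown):
  row 0 [0000000]: clauses=TTF -> 0
  row 1 [0000001]: clauses=TTF -> 0
  row 2 [0000010]: clauses=TTT -> 1
  row 3 [0000011]: clauses=TTT -> 1
  row 4 [0000100]: clauses=TTF -> 0
  (every remaining row is evaluated the same way; all 128 results are listed next)
Full result column, 8 rows per line (x1,x2,x3,x4 fixed per line; x5,x6,x7 runs 000..111 left to right):
  rows 0-7 [x1,x2,x3,x4=0000]: 00110011  (ones: 4)
  rows 8-15 [x1,x2,x3,x4=0001]: 11111111  (ones: 8)
  rows 16-23 [x1,x2,x3,x4=0010]: 11111111  (ones: 8)
  rows 24-31 [x1,x2,x3,x4=0011]: 11111111  (ones: 8)
  rows 32-39 [x1,x2,x3,x4=0100]: 00110000  (ones: 2)
  rows 40-47 [x1,x2,x3,x4=0101]: 11110000  (ones: 4)
  rows 48-55 [x1,x2,x3,x4=0110]: 11110000  (ones: 4)
  rows 56-63 [x1,x2,x3,x4=0111]: 11110000  (ones: 4)
  rows 64-71 [x1,x2,x3,x4=1000]: 00000000  (ones: 0)
  rows 72-79 [x1,x2,x3,x4=1001]: 00000000  (ones: 0)
  rows 80-87 [x1,x2,x3,x4=1010]: 00000000  (ones: 0)
  rows 88-95 [x1,x2,x3,x4=1011]: 00000000  (ones: 0)
  rows 96-103 [x1,x2,x3,x4=1100]: 00000000  (ones: 0)
  rows 104-111 [x1,x2,x3,x4=1101]: 00000000  (ones: 0)
  rows 112-119 [x1,x2,x3,x4=1110]: 00000000  (ones: 0)
  rows 120-127 [x1,x2,x3,x4=1111]: 00000000  (ones: 0)
Satisfying assignments = 4+8+8+8+2+4+4+4+0+0+0+0+0+0+0+0 = 42

42


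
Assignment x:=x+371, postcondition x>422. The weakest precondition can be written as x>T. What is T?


Formula: wp(x:=E, P) = P[E/x] (substitute E for x in postcondition)
Step 1: Postcondition: x>422
Step 2: Substitute x+371 for x: x+371>422
Step 3: Solve for x: x > 422-371 = 51

51


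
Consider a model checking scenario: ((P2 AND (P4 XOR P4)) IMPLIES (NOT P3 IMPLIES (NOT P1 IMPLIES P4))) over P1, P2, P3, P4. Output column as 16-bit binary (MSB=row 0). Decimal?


Formula: ((P2 AND (P4 XOR P4)) IMPLIES (NOT P3 IMPLIES (NOT P1 IMPLIES P4))) over P1, P2, P3, P4 (16 rows)
Evaluate each row (bits = P1,P2,P3,P4, MSB first):
  row 0 [0000]: ((0 AND (0 XOR 0)) IMPLIES (NOT 0 IMPLIES (NOT 0 IMPLIES 0))) -> 1
  row 1 [0001]: ((0 AND (1 XOR 1)) IMPLIES (NOT 0 IMPLIES (NOT 0 IMPLIES 1))) -> 1
  row 2 [0010]: ((0 AND (0 XOR 0)) IMPLIES (NOT 1 IMPLIES (NOT 0 IMPLIES 0))) -> 1
  row 3 [0011]: ((0 AND (1 XOR 1)) IMPLIES (NOT 1 IMPLIES (NOT 0 IMPLIES 1))) -> 1
  row 4 [0100]: ((1 AND (0 XOR 0)) IMPLIES (NOT 0 IMPLIES (NOT 0 IMPLIES 0))) -> 1
  row 5 [0101]: ((1 AND (1 XOR 1)) IMPLIES (NOT 0 IMPLIES (NOT 0 IMPLIES 1))) -> 1
  row 6 [0110]: ((1 AND (0 XOR 0)) IMPLIES (NOT 1 IMPLIES (NOT 0 IMPLIES 0))) -> 1
  row 7 [0111]: ((1 AND (1 XOR 1)) IMPLIES (NOT 1 IMPLIES (NOT 0 IMPLIES 1))) -> 1
  row 8 [1000]: ((0 AND (0 XOR 0)) IMPLIES (NOT 0 IMPLIES (NOT 1 IMPLIES 0))) -> 1
  row 9 [1001]: ((0 AND (1 XOR 1)) IMPLIES (NOT 0 IMPLIES (NOT 1 IMPLIES 1))) -> 1
  row 10 [1010]: ((0 AND (0 XOR 0)) IMPLIES (NOT 1 IMPLIES (NOT 1 IMPLIES 0))) -> 1
  row 11 [1011]: ((0 AND (1 XOR 1)) IMPLIES (NOT 1 IMPLIES (NOT 1 IMPLIES 1))) -> 1
  row 12 [1100]: ((1 AND (0 XOR 0)) IMPLIES (NOT 0 IMPLIES (NOT 1 IMPLIES 0))) -> 1
  row 13 [1101]: ((1 AND (1 XOR 1)) IMPLIES (NOT 0 IMPLIES (NOT 1 IMPLIES 1))) -> 1
  row 14 [1110]: ((1 AND (0 XOR 0)) IMPLIES (NOT 1 IMPLIES (NOT 1 IMPLIES 0))) -> 1
  row 15 [1111]: ((1 AND (1 XOR 1)) IMPLIES (NOT 1 IMPLIES (NOT 1 IMPLIES 1))) -> 1
Full result column, 4 rows per line (P1,P2 fixed per line; P3,P4 runs 00..11 left to right):
  rows 0-3 [P1,P2=00]: 1111  = hex F
  rows 4-7 [P1,P2=01]: 1111  = hex F
  rows 8-11 [P1,P2=10]: 1111  = hex F
  rows 12-15 [P1,P2=11]: 1111  = hex F
Output column (row 0 .. row 15) = 1111111111111111
Output column grouped in 4s = 1111 1111 1111 1111 = 0xFFFF
Convert to decimal digit by digit (value = value*16 + digit):
  F -> 15
  15*16 + 15 (F) = 255
  255*16 + 15 (F) = 4095
  4095*16 + 15 (F) = 65535
Decimal = 65535

65535


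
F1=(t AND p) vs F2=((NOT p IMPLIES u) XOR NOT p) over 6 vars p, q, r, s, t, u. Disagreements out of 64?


F1 = (t AND p)
F2 = ((NOT p IMPLIES u) XOR NOT p)
Evaluate both on each of 64 rows (bits = p,q,r,s,t,u):
  row 0 [000000]: F1=0 F2=1 (differ) -> 1
  row 1 [000001]: F1=0 F2=0 -> 0
  row 2 [000010]: F1=0 F2=1 (differ) -> 1
  row 3 [000011]: F1=0 F2=0 -> 0
  row 4 [000100]: F1=0 F2=1 (differ) -> 1
  (every remaining row is evaluated the same way; all 64 results are listed next)
Full result column, 8 rows per line (p,q,r fixed per line; s,t,u runs 000..111 left to right):
  rows 0-7 [p,q,r=000]: 10101010  (ones: 4)
  rows 8-15 [p,q,r=001]: 10101010  (ones: 4)
  rows 16-23 [p,q,r=010]: 10101010  (ones: 4)
  rows 24-31 [p,q,r=011]: 10101010  (ones: 4)
  rows 32-39 [p,q,r=100]: 11001100  (ones: 4)
  rows 40-47 [p,q,r=101]: 11001100  (ones: 4)
  rows 48-55 [p,q,r=110]: 11001100  (ones: 4)
  rows 56-63 [p,q,r=111]: 11001100  (ones: 4)
Disagreements = 4+4+4+4+4+4+4+4 = 32

32


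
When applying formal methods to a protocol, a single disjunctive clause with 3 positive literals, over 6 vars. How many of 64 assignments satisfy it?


Step 1: Total=2^6=64
Step 2: Unsat when all 3 false: 2^3=8
Step 3: Sat=64-8=56

56


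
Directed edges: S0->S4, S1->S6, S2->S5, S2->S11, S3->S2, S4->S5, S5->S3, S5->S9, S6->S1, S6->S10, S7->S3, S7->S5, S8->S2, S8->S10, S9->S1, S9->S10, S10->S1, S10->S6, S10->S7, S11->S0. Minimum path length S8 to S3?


BFS layer-by-layer from S8:
  dist 0: {S8}
  dist 1: {S2, S10}
  dist 2: {S1, S5, S6, S7, S11}
  dist 3: {S0, S3, S9}
  -> S3 reached at distance 3
Shortest path length = 3

3


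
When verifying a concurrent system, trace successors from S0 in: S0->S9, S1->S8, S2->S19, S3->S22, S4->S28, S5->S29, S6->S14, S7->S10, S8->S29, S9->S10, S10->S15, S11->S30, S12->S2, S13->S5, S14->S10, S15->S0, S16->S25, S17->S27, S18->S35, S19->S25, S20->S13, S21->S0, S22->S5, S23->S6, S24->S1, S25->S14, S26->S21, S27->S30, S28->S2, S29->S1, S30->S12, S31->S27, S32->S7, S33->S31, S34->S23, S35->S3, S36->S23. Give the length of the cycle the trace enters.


Trace from S0 until a state repeats:
  S0 -> S9 -> S10 -> S15 -> S0
S0 first seen at step 0, revisited at step 4.
Cycle length = 4 - 0 = 4

4


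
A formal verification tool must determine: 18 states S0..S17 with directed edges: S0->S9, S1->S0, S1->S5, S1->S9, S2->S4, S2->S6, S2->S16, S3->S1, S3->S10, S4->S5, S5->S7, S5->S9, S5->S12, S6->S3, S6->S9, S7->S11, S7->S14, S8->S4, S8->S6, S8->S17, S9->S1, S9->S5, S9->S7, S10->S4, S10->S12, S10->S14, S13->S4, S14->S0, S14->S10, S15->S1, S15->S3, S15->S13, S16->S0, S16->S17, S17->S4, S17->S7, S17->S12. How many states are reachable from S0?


BFS from S0:
  layer 0: {S0}
  layer 1: {S9}
  layer 2: {S1, S5, S7}
  layer 3: {S11, S12, S14}
  layer 4: {S10}
  layer 5: {S4}
Reachable set: {S0, S1, S4, S5, S7, S9, S10, S11, S12, S14}
Count = 10

10


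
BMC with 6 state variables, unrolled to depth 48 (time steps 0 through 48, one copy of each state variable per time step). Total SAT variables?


BMC unrolls to depth k, creating one copy of each state var for steps 0..k.
Step count = 48 + 1 = 49 (steps 0 through 48)
Vars per step = 6
Total = 6 * 49 = 294

294


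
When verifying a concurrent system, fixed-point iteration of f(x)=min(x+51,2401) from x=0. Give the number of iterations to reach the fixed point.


Step 1: x=0, cap=2401, increment=51
Step 2: x grows by 51 each step until capped at 2401; fixed point is x=2401
Step 3: iterations = ceil(2401/51) = 48

48


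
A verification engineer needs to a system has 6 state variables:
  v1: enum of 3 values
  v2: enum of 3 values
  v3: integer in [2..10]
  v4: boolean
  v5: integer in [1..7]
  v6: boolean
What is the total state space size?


State space = product of domain sizes of all variables.
Domain sizes:
  v1 (enum of 3 values): 3
  v2 (enum of 3 values): 3
  v3 (integer in [2..10]): 9
  v4 (boolean): 2
  v5 (integer in [1..7]): 7
  v6 (boolean): 2
Product = 3 * 3 * 9 * 2 * 7 * 2 = 2268

2268


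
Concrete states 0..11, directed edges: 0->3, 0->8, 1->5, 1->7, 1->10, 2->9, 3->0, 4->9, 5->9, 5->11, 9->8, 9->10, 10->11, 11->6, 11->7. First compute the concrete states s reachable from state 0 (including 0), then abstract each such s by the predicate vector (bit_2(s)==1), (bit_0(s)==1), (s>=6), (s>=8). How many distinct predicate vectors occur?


BFS from 0:
Concrete reachable: {0, 3, 8}
Abstract via predicates (bit_2(s)==1), (bit_0(s)==1), (s>=6), (s>=8):
  (0,0,0,0) <- {0}
  (0,0,1,1) <- {8}
  (0,1,0,0) <- {3}
Distinct abstract states = 3

3


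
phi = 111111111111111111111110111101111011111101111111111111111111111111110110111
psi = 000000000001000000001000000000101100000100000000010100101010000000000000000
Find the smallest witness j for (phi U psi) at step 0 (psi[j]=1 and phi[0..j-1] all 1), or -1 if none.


(phi U psi) at 0: need smallest j with psi[j]=1 and phi[i]=1 for all i in [0,j).
Scan from step 0:
  step 0: phi=1, psi=0 -> continue
  step 1: phi=1, psi=0 -> continue
  step 2: phi=1, psi=0 -> continue
  step 3: phi=1, psi=0 -> continue
  step 11: psi=1 and phi held for [0,11) -> witness found
Witness step = 11

11


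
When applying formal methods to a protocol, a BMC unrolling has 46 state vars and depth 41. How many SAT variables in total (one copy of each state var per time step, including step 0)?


BMC unrolls to depth k, creating one copy of each state var for steps 0..k.
Step count = 41 + 1 = 42 (steps 0 through 41)
Vars per step = 46
Total = 46 * 42 = 1932

1932


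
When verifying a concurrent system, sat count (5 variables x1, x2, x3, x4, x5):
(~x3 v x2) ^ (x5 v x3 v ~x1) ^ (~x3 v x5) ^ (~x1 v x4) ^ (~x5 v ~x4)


CNF with 5 clauses over 5 vars (32 assignments).
An assignment satisfies CNF iff every clause has >=1 true literal.
Check each row (bits = x1,x2,x3,x4,x5; clause T/F shown):
  row 0 [00000]: clauses=TTTTT -> 1
  row 1 [00001]: clauses=TTTTT -> 1
  row 2 [00010]: clauses=TTTTT -> 1
  row 3 [00011]: clauses=TTTTF -> 0
  row 4 [00100]: clauses=FTFTT -> 0
  row 5 [00101]: clauses=FTTTT -> 0
  row 6 [00110]: clauses=FTFTT -> 0
  row 7 [00111]: clauses=FTTTF -> 0
  row 8 [01000]: clauses=TTTTT -> 1
  row 9 [01001]: clauses=TTTTT -> 1
  row 10 [01010]: clauses=TTTTT -> 1
  row 11 [01011]: clauses=TTTTF -> 0
  row 12 [01100]: clauses=TTFTT -> 0
  row 13 [01101]: clauses=TTTTT -> 1
  row 14 [01110]: clauses=TTFTT -> 0
  row 15 [01111]: clauses=TTTTF -> 0
  row 16 [10000]: clauses=TFTFT -> 0
  row 17 [10001]: clauses=TTTFT -> 0
  row 18 [10010]: clauses=TFTTT -> 0
  row 19 [10011]: clauses=TTTTF -> 0
  row 20 [10100]: clauses=FTFFT -> 0
  row 21 [10101]: clauses=FTTFT -> 0
  row 22 [10110]: clauses=FTFTT -> 0
  row 23 [10111]: clauses=FTTTF -> 0
  row 24 [11000]: clauses=TFTFT -> 0
  row 25 [11001]: clauses=TTTFT -> 0
  row 26 [11010]: clauses=TFTTT -> 0
  row 27 [11011]: clauses=TTTTF -> 0
  row 28 [11100]: clauses=TTFFT -> 0
  row 29 [11101]: clauses=TTTFT -> 0
  row 30 [11110]: clauses=TTFTT -> 0
  row 31 [11111]: clauses=TTTTF -> 0
Full result column, 8 rows per line (x1,x2 fixed per line; x3,x4,x5 runs 000..111 left to right):
  rows 0-7 [x1,x2=00]: 11100000  (ones: 3)
  rows 8-15 [x1,x2=01]: 11100100  (ones: 4)
  rows 16-23 [x1,x2=10]: 00000000  (ones: 0)
  rows 24-31 [x1,x2=11]: 00000000  (ones: 0)
Satisfying assignments = 3+4+0+0 = 7

7


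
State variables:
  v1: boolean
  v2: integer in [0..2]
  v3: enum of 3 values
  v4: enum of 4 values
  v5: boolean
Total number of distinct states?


State space = product of domain sizes of all variables.
Domain sizes:
  v1 (boolean): 2
  v2 (integer in [0..2]): 3
  v3 (enum of 3 values): 3
  v4 (enum of 4 values): 4
  v5 (boolean): 2
Product = 2 * 3 * 3 * 4 * 2 = 144

144


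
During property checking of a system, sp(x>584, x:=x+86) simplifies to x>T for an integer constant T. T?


Formula: sp(P, x:=E) = exists old_x. (x = E[old_x/x]) AND P[old_x/x] (old_x is the value of x before the assignment; eliminate old_x by solving x = E[old_x/x] for old_x)
Step 1: Precondition P: x>584, i.e. old_x > 584
Step 2: Assignment gives x = old_x + 86, so old_x = x - 86
Step 3: Substitute into P: x - 86 > 584
Step 4: Simplify: x > 584+86 = 670

670


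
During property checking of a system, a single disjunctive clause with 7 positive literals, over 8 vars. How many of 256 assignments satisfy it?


Step 1: Total=2^8=256
Step 2: Unsat when all 7 false: 2^1=2
Step 3: Sat=256-2=254

254


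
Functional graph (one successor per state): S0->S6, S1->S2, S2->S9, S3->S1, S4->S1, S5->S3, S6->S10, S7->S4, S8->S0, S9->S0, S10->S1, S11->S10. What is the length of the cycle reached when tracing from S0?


Trace from S0 until a state repeats:
  S0 -> S6 -> S10 -> S1 -> S2 -> S9 -> S0
S0 first seen at step 0, revisited at step 6.
Cycle length = 6 - 0 = 6

6


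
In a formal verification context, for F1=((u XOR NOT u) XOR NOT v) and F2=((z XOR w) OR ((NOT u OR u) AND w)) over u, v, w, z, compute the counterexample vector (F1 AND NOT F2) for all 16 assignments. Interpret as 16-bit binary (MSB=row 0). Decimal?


F1 = ((u XOR NOT u) XOR NOT v)
F2 = ((z XOR w) OR ((NOT u OR u) AND w))
Counterexample to F1=>F2 is where F1=1 and F2=0.
Evaluate each row (bits = u,v,w,z, MSB first):
  row 0 [0000]: F1=0 F2=0 -> F1&~F2 -> 0
  row 1 [0001]: F1=0 F2=1 -> F1&~F2 -> 0
  row 2 [0010]: F1=0 F2=1 -> F1&~F2 -> 0
  row 3 [0011]: F1=0 F2=1 -> F1&~F2 -> 0
  row 4 [0100]: F1=1 F2=0 -> F1&~F2 -> 1
  row 5 [0101]: F1=1 F2=1 -> F1&~F2 -> 0
  row 6 [0110]: F1=1 F2=1 -> F1&~F2 -> 0
  row 7 [0111]: F1=1 F2=1 -> F1&~F2 -> 0
  row 8 [1000]: F1=0 F2=0 -> F1&~F2 -> 0
  row 9 [1001]: F1=0 F2=1 -> F1&~F2 -> 0
  row 10 [1010]: F1=0 F2=1 -> F1&~F2 -> 0
  row 11 [1011]: F1=0 F2=1 -> F1&~F2 -> 0
  row 12 [1100]: F1=1 F2=0 -> F1&~F2 -> 1
  row 13 [1101]: F1=1 F2=1 -> F1&~F2 -> 0
  row 14 [1110]: F1=1 F2=1 -> F1&~F2 -> 0
  row 15 [1111]: F1=1 F2=1 -> F1&~F2 -> 0
Full result column, 4 rows per line (u,v fixed per line; w,z runs 00..11 left to right):
  rows 0-3 [u,v=00]: 0000  = hex 0
  rows 4-7 [u,v=01]: 1000  = hex 8
  rows 8-11 [u,v=10]: 0000  = hex 0
  rows 12-15 [u,v=11]: 1000  = hex 8
Counterexample vector (row 0 .. row 15) = 0000100000001000
Output column grouped in 4s = 0000 1000 0000 1000 = 0x0808
Convert to decimal digit by digit (value = value*16 + digit):
  0 -> 0
  0*16 + 8 = 8
  8*16 + 0 = 128
  128*16 + 8 = 2056
Decimal = 2056

2056


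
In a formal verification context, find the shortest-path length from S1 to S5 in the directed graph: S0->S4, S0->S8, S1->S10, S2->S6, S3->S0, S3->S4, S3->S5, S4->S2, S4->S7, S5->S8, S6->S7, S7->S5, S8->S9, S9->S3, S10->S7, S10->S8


BFS layer-by-layer from S1:
  dist 0: {S1}
  dist 1: {S10}
  dist 2: {S7, S8}
  dist 3: {S5, S9}
  -> S5 reached at distance 3
Shortest path length = 3

3


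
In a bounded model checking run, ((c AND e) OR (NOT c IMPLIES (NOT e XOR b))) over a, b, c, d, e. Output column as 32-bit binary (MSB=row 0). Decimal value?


Formula: ((c AND e) OR (NOT c IMPLIES (NOT e XOR b))) over a, b, c, d, e (32 rows)
Evaluate each row (bits = a,b,c,d,e, MSB first):
  row 0 [00000]: ((0 AND 0) OR (NOT 0 IMPLIES (NOT 0 XOR 0))) -> 1
  row 1 [00001]: ((0 AND 1) OR (NOT 0 IMPLIES (NOT 1 XOR 0))) -> 0
  row 2 [00010]: ((0 AND 0) OR (NOT 0 IMPLIES (NOT 0 XOR 0))) -> 1
  row 3 [00011]: ((0 AND 1) OR (NOT 0 IMPLIES (NOT 1 XOR 0))) -> 0
  row 4 [00100]: ((1 AND 0) OR (NOT 1 IMPLIES (NOT 0 XOR 0))) -> 1
  row 5 [00101]: ((1 AND 1) OR (NOT 1 IMPLIES (NOT 1 XOR 0))) -> 1
  row 6 [00110]: ((1 AND 0) OR (NOT 1 IMPLIES (NOT 0 XOR 0))) -> 1
  row 7 [00111]: ((1 AND 1) OR (NOT 1 IMPLIES (NOT 1 XOR 0))) -> 1
  row 8 [01000]: ((0 AND 0) OR (NOT 0 IMPLIES (NOT 0 XOR 1))) -> 0
  row 9 [01001]: ((0 AND 1) OR (NOT 0 IMPLIES (NOT 1 XOR 1))) -> 1
  row 10 [01010]: ((0 AND 0) OR (NOT 0 IMPLIES (NOT 0 XOR 1))) -> 0
  row 11 [01011]: ((0 AND 1) OR (NOT 0 IMPLIES (NOT 1 XOR 1))) -> 1
  row 12 [01100]: ((1 AND 0) OR (NOT 1 IMPLIES (NOT 0 XOR 1))) -> 1
  row 13 [01101]: ((1 AND 1) OR (NOT 1 IMPLIES (NOT 1 XOR 1))) -> 1
  row 14 [01110]: ((1 AND 0) OR (NOT 1 IMPLIES (NOT 0 XOR 1))) -> 1
  row 15 [01111]: ((1 AND 1) OR (NOT 1 IMPLIES (NOT 1 XOR 1))) -> 1
  row 16 [10000]: ((0 AND 0) OR (NOT 0 IMPLIES (NOT 0 XOR 0))) -> 1
  row 17 [10001]: ((0 AND 1) OR (NOT 0 IMPLIES (NOT 1 XOR 0))) -> 0
  row 18 [10010]: ((0 AND 0) OR (NOT 0 IMPLIES (NOT 0 XOR 0))) -> 1
  row 19 [10011]: ((0 AND 1) OR (NOT 0 IMPLIES (NOT 1 XOR 0))) -> 0
  row 20 [10100]: ((1 AND 0) OR (NOT 1 IMPLIES (NOT 0 XOR 0))) -> 1
  row 21 [10101]: ((1 AND 1) OR (NOT 1 IMPLIES (NOT 1 XOR 0))) -> 1
  row 22 [10110]: ((1 AND 0) OR (NOT 1 IMPLIES (NOT 0 XOR 0))) -> 1
  row 23 [10111]: ((1 AND 1) OR (NOT 1 IMPLIES (NOT 1 XOR 0))) -> 1
  row 24 [11000]: ((0 AND 0) OR (NOT 0 IMPLIES (NOT 0 XOR 1))) -> 0
  row 25 [11001]: ((0 AND 1) OR (NOT 0 IMPLIES (NOT 1 XOR 1))) -> 1
  row 26 [11010]: ((0 AND 0) OR (NOT 0 IMPLIES (NOT 0 XOR 1))) -> 0
  row 27 [11011]: ((0 AND 1) OR (NOT 0 IMPLIES (NOT 1 XOR 1))) -> 1
  row 28 [11100]: ((1 AND 0) OR (NOT 1 IMPLIES (NOT 0 XOR 1))) -> 1
  row 29 [11101]: ((1 AND 1) OR (NOT 1 IMPLIES (NOT 1 XOR 1))) -> 1
  row 30 [11110]: ((1 AND 0) OR (NOT 1 IMPLIES (NOT 0 XOR 1))) -> 1
  row 31 [11111]: ((1 AND 1) OR (NOT 1 IMPLIES (NOT 1 XOR 1))) -> 1
Full result column, 4 rows per line (a,b,c fixed per line; d,e runs 00..11 left to right):
  rows 0-3 [a,b,c=000]: 1010  = hex A
  rows 4-7 [a,b,c=001]: 1111  = hex F
  rows 8-11 [a,b,c=010]: 0101  = hex 5
  rows 12-15 [a,b,c=011]: 1111  = hex F
  rows 16-19 [a,b,c=100]: 1010  = hex A
  rows 20-23 [a,b,c=101]: 1111  = hex F
  rows 24-27 [a,b,c=110]: 0101  = hex 5
  rows 28-31 [a,b,c=111]: 1111  = hex F
Output column (row 0 .. row 31) = 10101111010111111010111101011111
Output column grouped in 4s = 1010 1111 0101 1111 1010 1111 0101 1111 = 0xAF5FAF5F
Convert to decimal digit by digit (value = value*16 + digit):
  A -> 10
  10*16 + 15 (F) = 175
  175*16 + 5 = 2805
  2805*16 + 15 (F) = 44895
  44895*16 + 10 (A) = 718330
  718330*16 + 15 (F) = 11493295
  11493295*16 + 5 = 183892725
  183892725*16 + 15 (F) = 2942283615
Decimal = 2942283615

2942283615


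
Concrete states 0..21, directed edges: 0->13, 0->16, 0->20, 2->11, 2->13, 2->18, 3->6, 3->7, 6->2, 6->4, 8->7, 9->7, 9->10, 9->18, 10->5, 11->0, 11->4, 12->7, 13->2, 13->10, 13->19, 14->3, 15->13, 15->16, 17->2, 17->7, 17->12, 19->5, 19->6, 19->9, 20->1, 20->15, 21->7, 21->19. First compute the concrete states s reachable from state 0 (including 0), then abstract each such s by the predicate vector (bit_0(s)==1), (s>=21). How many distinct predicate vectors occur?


BFS from 0:
Concrete reachable: {0, 1, 2, 4, 5, 6, 7, 9, 10, 11, 13, 15, 16, 18, 19, 20}
Abstract via predicates (bit_0(s)==1), (s>=21):
  (0,0) <- {0, 2, 4, 6, 10, 16, 18, 20}
  (1,0) <- {1, 5, 7, 9, 11, 13, 15, 19}
Distinct abstract states = 2

2


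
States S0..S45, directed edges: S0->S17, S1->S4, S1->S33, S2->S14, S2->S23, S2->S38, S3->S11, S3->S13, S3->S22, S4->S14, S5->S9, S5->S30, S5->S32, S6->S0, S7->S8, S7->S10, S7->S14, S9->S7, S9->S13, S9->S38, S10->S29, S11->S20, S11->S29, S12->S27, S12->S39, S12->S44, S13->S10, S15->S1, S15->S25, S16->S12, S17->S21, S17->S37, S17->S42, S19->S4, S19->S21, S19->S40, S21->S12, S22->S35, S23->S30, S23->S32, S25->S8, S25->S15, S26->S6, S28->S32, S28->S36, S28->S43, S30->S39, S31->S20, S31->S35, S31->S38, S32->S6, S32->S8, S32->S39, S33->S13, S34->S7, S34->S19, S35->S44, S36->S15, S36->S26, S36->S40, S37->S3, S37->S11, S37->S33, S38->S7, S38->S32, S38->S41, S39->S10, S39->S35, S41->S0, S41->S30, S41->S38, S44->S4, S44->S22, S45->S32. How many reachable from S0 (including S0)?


BFS from S0:
  layer 0: {S0}
  layer 1: {S17}
  layer 2: {S21, S37, S42}
  layer 3: {S3, S11, S12, S33}
  layer 4: {S13, S20, S22, S27, S29, S39, S44}
  layer 5: {S4, S10, S35}
  layer 6: {S14}
Reachable set: {S0, S3, S4, S10, S11, S12, S13, S14, S17, S20, S21, S22, S27, S29, S33, S35, S37, S39, S42, S44}
Count = 20

20


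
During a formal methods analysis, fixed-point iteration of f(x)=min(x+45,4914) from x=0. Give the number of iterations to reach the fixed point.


Step 1: x=0, cap=4914, increment=45
Step 2: x grows by 45 each step until capped at 4914; fixed point is x=4914
Step 3: iterations = ceil(4914/45) = 110

110


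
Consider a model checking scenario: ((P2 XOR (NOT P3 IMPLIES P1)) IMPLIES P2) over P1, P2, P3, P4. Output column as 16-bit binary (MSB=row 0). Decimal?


Formula: ((P2 XOR (NOT P3 IMPLIES P1)) IMPLIES P2) over P1, P2, P3, P4 (16 rows)
Evaluate each row (bits = P1,P2,P3,P4, MSB first):
  row 0 [0000]: ((0 XOR (NOT 0 IMPLIES 0)) IMPLIES 0) -> 1
  row 1 [0001]: ((0 XOR (NOT 0 IMPLIES 0)) IMPLIES 0) -> 1
  row 2 [0010]: ((0 XOR (NOT 1 IMPLIES 0)) IMPLIES 0) -> 0
  row 3 [0011]: ((0 XOR (NOT 1 IMPLIES 0)) IMPLIES 0) -> 0
  row 4 [0100]: ((1 XOR (NOT 0 IMPLIES 0)) IMPLIES 1) -> 1
  row 5 [0101]: ((1 XOR (NOT 0 IMPLIES 0)) IMPLIES 1) -> 1
  row 6 [0110]: ((1 XOR (NOT 1 IMPLIES 0)) IMPLIES 1) -> 1
  row 7 [0111]: ((1 XOR (NOT 1 IMPLIES 0)) IMPLIES 1) -> 1
  row 8 [1000]: ((0 XOR (NOT 0 IMPLIES 1)) IMPLIES 0) -> 0
  row 9 [1001]: ((0 XOR (NOT 0 IMPLIES 1)) IMPLIES 0) -> 0
  row 10 [1010]: ((0 XOR (NOT 1 IMPLIES 1)) IMPLIES 0) -> 0
  row 11 [1011]: ((0 XOR (NOT 1 IMPLIES 1)) IMPLIES 0) -> 0
  row 12 [1100]: ((1 XOR (NOT 0 IMPLIES 1)) IMPLIES 1) -> 1
  row 13 [1101]: ((1 XOR (NOT 0 IMPLIES 1)) IMPLIES 1) -> 1
  row 14 [1110]: ((1 XOR (NOT 1 IMPLIES 1)) IMPLIES 1) -> 1
  row 15 [1111]: ((1 XOR (NOT 1 IMPLIES 1)) IMPLIES 1) -> 1
Full result column, 4 rows per line (P1,P2 fixed per line; P3,P4 runs 00..11 left to right):
  rows 0-3 [P1,P2=00]: 1100  = hex C
  rows 4-7 [P1,P2=01]: 1111  = hex F
  rows 8-11 [P1,P2=10]: 0000  = hex 0
  rows 12-15 [P1,P2=11]: 1111  = hex F
Output column (row 0 .. row 15) = 1100111100001111
Output column grouped in 4s = 1100 1111 0000 1111 = 0xCF0F
Convert to decimal digit by digit (value = value*16 + digit):
  C -> 12
  12*16 + 15 (F) = 207
  207*16 + 0 = 3312
  3312*16 + 15 (F) = 53007
Decimal = 53007

53007


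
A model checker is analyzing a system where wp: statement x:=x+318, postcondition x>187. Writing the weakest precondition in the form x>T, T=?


Formula: wp(x:=E, P) = P[E/x] (substitute E for x in postcondition)
Step 1: Postcondition: x>187
Step 2: Substitute x+318 for x: x+318>187
Step 3: Solve for x: x > 187-318 = -131

-131


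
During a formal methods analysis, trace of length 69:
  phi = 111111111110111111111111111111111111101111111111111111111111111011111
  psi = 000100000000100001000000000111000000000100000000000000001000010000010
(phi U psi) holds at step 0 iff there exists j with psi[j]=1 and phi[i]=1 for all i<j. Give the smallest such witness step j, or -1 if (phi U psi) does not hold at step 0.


(phi U psi) at 0: need smallest j with psi[j]=1 and phi[i]=1 for all i in [0,j).
Scan from step 0:
  step 0: phi=1, psi=0 -> continue
  step 1: phi=1, psi=0 -> continue
  step 2: phi=1, psi=0 -> continue
  step 3: psi=1 and phi held for [0,3) -> witness found
Witness step = 3

3


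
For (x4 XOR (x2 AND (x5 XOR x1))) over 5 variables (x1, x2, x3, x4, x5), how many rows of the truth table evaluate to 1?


Formula: (x4 XOR (x2 AND (x5 XOR x1))) over 5 vars (32 rows)
Evaluate each row (x1, x2, x3, x4, x5 as bits, MSB first):
  row 0 [00000]: (0 XOR (0 AND (0 XOR 0))) -> 0
  row 1 [00001]: (0 XOR (0 AND (1 XOR 0))) -> 0
  row 2 [00010]: (1 XOR (0 AND (0 XOR 0))) -> 1
  row 3 [00011]: (1 XOR (0 AND (1 XOR 0))) -> 1
  row 4 [00100]: (0 XOR (0 AND (0 XOR 0))) -> 0
  row 5 [00101]: (0 XOR (0 AND (1 XOR 0))) -> 0
  row 6 [00110]: (1 XOR (0 AND (0 XOR 0))) -> 1
  row 7 [00111]: (1 XOR (0 AND (1 XOR 0))) -> 1
  row 8 [01000]: (0 XOR (1 AND (0 XOR 0))) -> 0
  row 9 [01001]: (0 XOR (1 AND (1 XOR 0))) -> 1
  row 10 [01010]: (1 XOR (1 AND (0 XOR 0))) -> 1
  row 11 [01011]: (1 XOR (1 AND (1 XOR 0))) -> 0
  row 12 [01100]: (0 XOR (1 AND (0 XOR 0))) -> 0
  row 13 [01101]: (0 XOR (1 AND (1 XOR 0))) -> 1
  row 14 [01110]: (1 XOR (1 AND (0 XOR 0))) -> 1
  row 15 [01111]: (1 XOR (1 AND (1 XOR 0))) -> 0
  row 16 [10000]: (0 XOR (0 AND (0 XOR 1))) -> 0
  row 17 [10001]: (0 XOR (0 AND (1 XOR 1))) -> 0
  row 18 [10010]: (1 XOR (0 AND (0 XOR 1))) -> 1
  row 19 [10011]: (1 XOR (0 AND (1 XOR 1))) -> 1
  row 20 [10100]: (0 XOR (0 AND (0 XOR 1))) -> 0
  row 21 [10101]: (0 XOR (0 AND (1 XOR 1))) -> 0
  row 22 [10110]: (1 XOR (0 AND (0 XOR 1))) -> 1
  row 23 [10111]: (1 XOR (0 AND (1 XOR 1))) -> 1
  row 24 [11000]: (0 XOR (1 AND (0 XOR 1))) -> 1
  row 25 [11001]: (0 XOR (1 AND (1 XOR 1))) -> 0
  row 26 [11010]: (1 XOR (1 AND (0 XOR 1))) -> 0
  row 27 [11011]: (1 XOR (1 AND (1 XOR 1))) -> 1
  row 28 [11100]: (0 XOR (1 AND (0 XOR 1))) -> 1
  row 29 [11101]: (0 XOR (1 AND (1 XOR 1))) -> 0
  row 30 [11110]: (1 XOR (1 AND (0 XOR 1))) -> 0
  row 31 [11111]: (1 XOR (1 AND (1 XOR 1))) -> 1
Full result column, 8 rows per line (x1,x2 fixed per line; x3,x4,x5 runs 000..111 left to right):
  rows 0-7 [x1,x2=00]: 00110011  (ones: 4)
  rows 8-15 [x1,x2=01]: 01100110  (ones: 4)
  rows 16-23 [x1,x2=10]: 00110011  (ones: 4)
  rows 24-31 [x1,x2=11]: 10011001  (ones: 4)
Count of 1-rows = 4+4+4+4 = 16

16


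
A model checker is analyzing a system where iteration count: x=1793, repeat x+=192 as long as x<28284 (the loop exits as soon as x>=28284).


Step 1: x goes from 1793 toward 28284 by 192; the body runs while x<28284, so iterations = ceil((bound-start)/step)
Step 2: Distance=26491
Step 3: ceil(26491/192)=138

138


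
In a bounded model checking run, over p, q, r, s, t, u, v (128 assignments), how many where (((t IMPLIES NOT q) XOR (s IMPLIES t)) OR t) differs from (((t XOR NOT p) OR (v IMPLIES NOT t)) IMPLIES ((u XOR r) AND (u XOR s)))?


F1 = (((t IMPLIES NOT q) XOR (s IMPLIES t)) OR t)
F2 = (((t XOR NOT p) OR (v IMPLIES NOT t)) IMPLIES ((u XOR r) AND (u XOR s)))
Evaluate both on each of 128 rows (bits = p,q,r,s,t,u,v):
  row 0 [0000000]: F1=0 F2=0 -> 0
  row 1 [0000001]: F1=0 F2=0 -> 0
  row 2 [0000010]: F1=0 F2=1 (differ) -> 1
  row 3 [0000011]: F1=0 F2=1 (differ) -> 1
  row 4 [0000100]: F1=1 F2=0 (differ) -> 1
  (every remaining row is evaluated the same way; all 128 results are listed next)
Full result column, 8 rows per line (p,q,r,s fixed per line; t,u,v runs 000..111 left to right):
  rows 0-7 [p,q,r,s=0000]: 00111000  (ones: 3)
  rows 8-15 [p,q,r,s=0001]: 11111010  (ones: 6)
  rows 16-23 [p,q,r,s=0010]: 00001010  (ones: 2)
  rows 24-31 [p,q,r,s=0011]: 00110010  (ones: 3)
  rows 32-39 [p,q,r,s=0100]: 00111000  (ones: 3)
  rows 40-47 [p,q,r,s=0101]: 11111010  (ones: 6)
  rows 48-55 [p,q,r,s=0110]: 00001010  (ones: 2)
  rows 56-63 [p,q,r,s=0111]: 00110010  (ones: 3)
  rows 64-71 [p,q,r,s=1000]: 00111100  (ones: 4)
  rows 72-79 [p,q,r,s=1001]: 11111111  (ones: 8)
  rows 80-87 [p,q,r,s=1010]: 00001111  (ones: 4)
  rows 88-95 [p,q,r,s=1011]: 00110011  (ones: 4)
  rows 96-103 [p,q,r,s=1100]: 00111100  (ones: 4)
  rows 104-111 [p,q,r,s=1101]: 11111111  (ones: 8)
  rows 112-119 [p,q,r,s=1110]: 00001111  (ones: 4)
  rows 120-127 [p,q,r,s=1111]: 00110011  (ones: 4)
Disagreements = 3+6+2+3+3+6+2+3+4+8+4+4+4+8+4+4 = 68

68


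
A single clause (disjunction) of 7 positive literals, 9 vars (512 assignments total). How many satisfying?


Step 1: Total=2^9=512
Step 2: Unsat when all 7 false: 2^2=4
Step 3: Sat=512-4=508

508


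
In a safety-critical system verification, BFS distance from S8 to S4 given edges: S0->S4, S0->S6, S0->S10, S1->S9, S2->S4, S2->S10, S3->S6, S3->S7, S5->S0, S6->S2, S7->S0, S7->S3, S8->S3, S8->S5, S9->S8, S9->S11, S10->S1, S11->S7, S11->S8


BFS layer-by-layer from S8:
  dist 0: {S8}
  dist 1: {S3, S5}
  dist 2: {S0, S6, S7}
  dist 3: {S2, S4, S10}
  -> S4 reached at distance 3
Shortest path length = 3

3


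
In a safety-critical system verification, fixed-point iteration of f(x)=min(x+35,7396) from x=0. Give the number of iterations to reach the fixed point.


Step 1: x=0, cap=7396, increment=35
Step 2: x grows by 35 each step until capped at 7396; fixed point is x=7396
Step 3: iterations = ceil(7396/35) = 212

212


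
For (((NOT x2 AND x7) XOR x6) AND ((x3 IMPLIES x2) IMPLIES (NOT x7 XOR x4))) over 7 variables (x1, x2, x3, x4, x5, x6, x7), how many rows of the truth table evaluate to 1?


Formula: (((NOT x2 AND x7) XOR x6) AND ((x3 IMPLIES x2) IMPLIES (NOT x7 XOR x4))) over 7 vars (128 rows)
Evaluate each row (x1, x2, x3, x4, x5, x6, x7 as bits, MSB first):
  row 0 [0000000]: (((NOT 0 AND 0) XOR 0) AND ((0 IMPLIES 0) IMPLIES (NOT 0 XOR 0))) -> 0
  row 1 [0000001]: (((NOT 0 AND 1) XOR 0) AND ((0 IMPLIES 0) IMPLIES (NOT 1 XOR 0))) -> 0
  row 2 [0000010]: (((NOT 0 AND 0) XOR 1) AND ((0 IMPLIES 0) IMPLIES (NOT 0 XOR 0))) -> 1
  row 3 [0000011]: (((NOT 0 AND 1) XOR 1) AND ((0 IMPLIES 0) IMPLIES (NOT 1 XOR 0))) -> 0
  row 4 [0000100]: (((NOT 0 AND 0) XOR 0) AND ((0 IMPLIES 0) IMPLIES (NOT 0 XOR 0))) -> 0
  (every remaining row is evaluated the same way; all 128 results are listed next)
Full result column, 8 rows per line (x1,x2,x3,x4 fixed per line; x5,x6,x7 runs 000..111 left to right):
  rows 0-7 [x1,x2,x3,x4=0000]: 00100010  (ones: 2)
  rows 8-15 [x1,x2,x3,x4=0001]: 01000100  (ones: 2)
  rows 16-23 [x1,x2,x3,x4=0010]: 01100110  (ones: 4)
  rows 24-31 [x1,x2,x3,x4=0011]: 01100110  (ones: 4)
  rows 32-39 [x1,x2,x3,x4=0100]: 00100010  (ones: 2)
  rows 40-47 [x1,x2,x3,x4=0101]: 00010001  (ones: 2)
  rows 48-55 [x1,x2,x3,x4=0110]: 00100010  (ones: 2)
  rows 56-63 [x1,x2,x3,x4=0111]: 00010001  (ones: 2)
  rows 64-71 [x1,x2,x3,x4=1000]: 00100010  (ones: 2)
  rows 72-79 [x1,x2,x3,x4=1001]: 01000100  (ones: 2)
  rows 80-87 [x1,x2,x3,x4=1010]: 01100110  (ones: 4)
  rows 88-95 [x1,x2,x3,x4=1011]: 01100110  (ones: 4)
  rows 96-103 [x1,x2,x3,x4=1100]: 00100010  (ones: 2)
  rows 104-111 [x1,x2,x3,x4=1101]: 00010001  (ones: 2)
  rows 112-119 [x1,x2,x3,x4=1110]: 00100010  (ones: 2)
  rows 120-127 [x1,x2,x3,x4=1111]: 00010001  (ones: 2)
Count of 1-rows = 2+2+4+4+2+2+2+2+2+2+4+4+2+2+2+2 = 40

40


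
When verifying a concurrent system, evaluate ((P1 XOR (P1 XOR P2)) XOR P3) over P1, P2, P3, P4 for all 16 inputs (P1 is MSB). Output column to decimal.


Formula: ((P1 XOR (P1 XOR P2)) XOR P3) over P1, P2, P3, P4 (16 rows)
Evaluate each row (bits = P1,P2,P3,P4, MSB first):
  row 0 [0000]: ((0 XOR (0 XOR 0)) XOR 0) -> 0
  row 1 [0001]: ((0 XOR (0 XOR 0)) XOR 0) -> 0
  row 2 [0010]: ((0 XOR (0 XOR 0)) XOR 1) -> 1
  row 3 [0011]: ((0 XOR (0 XOR 0)) XOR 1) -> 1
  row 4 [0100]: ((0 XOR (0 XOR 1)) XOR 0) -> 1
  row 5 [0101]: ((0 XOR (0 XOR 1)) XOR 0) -> 1
  row 6 [0110]: ((0 XOR (0 XOR 1)) XOR 1) -> 0
  row 7 [0111]: ((0 XOR (0 XOR 1)) XOR 1) -> 0
  row 8 [1000]: ((1 XOR (1 XOR 0)) XOR 0) -> 0
  row 9 [1001]: ((1 XOR (1 XOR 0)) XOR 0) -> 0
  row 10 [1010]: ((1 XOR (1 XOR 0)) XOR 1) -> 1
  row 11 [1011]: ((1 XOR (1 XOR 0)) XOR 1) -> 1
  row 12 [1100]: ((1 XOR (1 XOR 1)) XOR 0) -> 1
  row 13 [1101]: ((1 XOR (1 XOR 1)) XOR 0) -> 1
  row 14 [1110]: ((1 XOR (1 XOR 1)) XOR 1) -> 0
  row 15 [1111]: ((1 XOR (1 XOR 1)) XOR 1) -> 0
Full result column, 4 rows per line (P1,P2 fixed per line; P3,P4 runs 00..11 left to right):
  rows 0-3 [P1,P2=00]: 0011  = hex 3
  rows 4-7 [P1,P2=01]: 1100  = hex C
  rows 8-11 [P1,P2=10]: 0011  = hex 3
  rows 12-15 [P1,P2=11]: 1100  = hex C
Output column (row 0 .. row 15) = 0011110000111100
Output column grouped in 4s = 0011 1100 0011 1100 = 0x3C3C
Convert to decimal digit by digit (value = value*16 + digit):
  3 -> 3
  3*16 + 12 (C) = 60
  60*16 + 3 = 963
  963*16 + 12 (C) = 15420
Decimal = 15420

15420


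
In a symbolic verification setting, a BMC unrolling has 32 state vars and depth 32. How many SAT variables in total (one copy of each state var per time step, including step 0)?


BMC unrolls to depth k, creating one copy of each state var for steps 0..k.
Step count = 32 + 1 = 33 (steps 0 through 32)
Vars per step = 32
Total = 32 * 33 = 1056

1056


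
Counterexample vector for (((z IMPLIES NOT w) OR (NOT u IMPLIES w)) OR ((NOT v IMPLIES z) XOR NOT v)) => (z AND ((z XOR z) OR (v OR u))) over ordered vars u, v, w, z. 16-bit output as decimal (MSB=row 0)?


F1 = (((z IMPLIES NOT w) OR (NOT u IMPLIES w)) OR ((NOT v IMPLIES z) XOR NOT v))
F2 = (z AND ((z XOR z) OR (v OR u)))
Counterexample to F1=>F2 is where F1=1 and F2=0.
Evaluate each row (bits = u,v,w,z, MSB first):
  row 0 [0000]: F1=1 F2=0 -> F1&~F2 -> 1
  row 1 [0001]: F1=1 F2=0 -> F1&~F2 -> 1
  row 2 [0010]: F1=1 F2=0 -> F1&~F2 -> 1
  row 3 [0011]: F1=1 F2=0 -> F1&~F2 -> 1
  row 4 [0100]: F1=1 F2=0 -> F1&~F2 -> 1
  row 5 [0101]: F1=1 F2=1 -> F1&~F2 -> 0
  row 6 [0110]: F1=1 F2=0 -> F1&~F2 -> 1
  row 7 [0111]: F1=1 F2=1 -> F1&~F2 -> 0
  row 8 [1000]: F1=1 F2=0 -> F1&~F2 -> 1
  row 9 [1001]: F1=1 F2=1 -> F1&~F2 -> 0
  row 10 [1010]: F1=1 F2=0 -> F1&~F2 -> 1
  row 11 [1011]: F1=1 F2=1 -> F1&~F2 -> 0
  row 12 [1100]: F1=1 F2=0 -> F1&~F2 -> 1
  row 13 [1101]: F1=1 F2=1 -> F1&~F2 -> 0
  row 14 [1110]: F1=1 F2=0 -> F1&~F2 -> 1
  row 15 [1111]: F1=1 F2=1 -> F1&~F2 -> 0
Full result column, 4 rows per line (u,v fixed per line; w,z runs 00..11 left to right):
  rows 0-3 [u,v=00]: 1111  = hex F
  rows 4-7 [u,v=01]: 1010  = hex A
  rows 8-11 [u,v=10]: 1010  = hex A
  rows 12-15 [u,v=11]: 1010  = hex A
Counterexample vector (row 0 .. row 15) = 1111101010101010
Output column grouped in 4s = 1111 1010 1010 1010 = 0xFAAA
Convert to decimal digit by digit (value = value*16 + digit):
  F -> 15
  15*16 + 10 (A) = 250
  250*16 + 10 (A) = 4010
  4010*16 + 10 (A) = 64170
Decimal = 64170

64170


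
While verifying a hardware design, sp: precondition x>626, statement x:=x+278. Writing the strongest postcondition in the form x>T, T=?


Formula: sp(P, x:=E) = exists old_x. (x = E[old_x/x]) AND P[old_x/x] (old_x is the value of x before the assignment; eliminate old_x by solving x = E[old_x/x] for old_x)
Step 1: Precondition P: x>626, i.e. old_x > 626
Step 2: Assignment gives x = old_x + 278, so old_x = x - 278
Step 3: Substitute into P: x - 278 > 626
Step 4: Simplify: x > 626+278 = 904

904


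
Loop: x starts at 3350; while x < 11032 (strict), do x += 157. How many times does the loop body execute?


Step 1: x goes from 3350 toward 11032 by 157; the body runs while x<11032, so iterations = ceil((bound-start)/step)
Step 2: Distance=7682
Step 3: ceil(7682/157)=49

49


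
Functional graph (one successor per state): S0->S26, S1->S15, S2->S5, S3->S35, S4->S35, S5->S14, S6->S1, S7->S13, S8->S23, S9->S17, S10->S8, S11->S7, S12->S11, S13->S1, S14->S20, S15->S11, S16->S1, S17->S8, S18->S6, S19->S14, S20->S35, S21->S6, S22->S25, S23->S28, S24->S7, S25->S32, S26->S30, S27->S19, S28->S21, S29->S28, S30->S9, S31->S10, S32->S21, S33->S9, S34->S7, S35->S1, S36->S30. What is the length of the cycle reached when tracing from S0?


Trace from S0 until a state repeats:
  S0 -> S26 -> S30 -> S9 -> S17 -> S8 -> S23 -> S28 -> S21 -> S6 -> S1 -> S15 -> S11 -> S7 -> S13 -> S1
S1 first seen at step 10, revisited at step 15.
Cycle length = 15 - 10 = 5

5


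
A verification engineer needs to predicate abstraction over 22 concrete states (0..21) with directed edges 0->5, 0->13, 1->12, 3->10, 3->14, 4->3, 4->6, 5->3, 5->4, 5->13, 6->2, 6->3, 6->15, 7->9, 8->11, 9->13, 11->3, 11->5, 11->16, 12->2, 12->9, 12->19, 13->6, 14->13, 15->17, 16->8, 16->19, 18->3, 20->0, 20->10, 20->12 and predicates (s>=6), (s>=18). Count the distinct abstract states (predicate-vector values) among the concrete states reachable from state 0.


BFS from 0:
Concrete reachable: {0, 2, 3, 4, 5, 6, 10, 13, 14, 15, 17}
Abstract via predicates (s>=6), (s>=18):
  (0,0) <- {0, 2, 3, 4, 5}
  (1,0) <- {6, 10, 13, 14, 15, 17}
Distinct abstract states = 2

2


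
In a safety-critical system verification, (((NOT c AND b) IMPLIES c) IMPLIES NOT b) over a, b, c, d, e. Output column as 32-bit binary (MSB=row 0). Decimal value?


Formula: (((NOT c AND b) IMPLIES c) IMPLIES NOT b) over a, b, c, d, e (32 rows)
Evaluate each row (bits = a,b,c,d,e, MSB first):
  row 0 [00000]: (((NOT 0 AND 0) IMPLIES 0) IMPLIES NOT 0) -> 1
  row 1 [00001]: (((NOT 0 AND 0) IMPLIES 0) IMPLIES NOT 0) -> 1
  row 2 [00010]: (((NOT 0 AND 0) IMPLIES 0) IMPLIES NOT 0) -> 1
  row 3 [00011]: (((NOT 0 AND 0) IMPLIES 0) IMPLIES NOT 0) -> 1
  row 4 [00100]: (((NOT 1 AND 0) IMPLIES 1) IMPLIES NOT 0) -> 1
  row 5 [00101]: (((NOT 1 AND 0) IMPLIES 1) IMPLIES NOT 0) -> 1
  row 6 [00110]: (((NOT 1 AND 0) IMPLIES 1) IMPLIES NOT 0) -> 1
  row 7 [00111]: (((NOT 1 AND 0) IMPLIES 1) IMPLIES NOT 0) -> 1
  row 8 [01000]: (((NOT 0 AND 1) IMPLIES 0) IMPLIES NOT 1) -> 1
  row 9 [01001]: (((NOT 0 AND 1) IMPLIES 0) IMPLIES NOT 1) -> 1
  row 10 [01010]: (((NOT 0 AND 1) IMPLIES 0) IMPLIES NOT 1) -> 1
  row 11 [01011]: (((NOT 0 AND 1) IMPLIES 0) IMPLIES NOT 1) -> 1
  row 12 [01100]: (((NOT 1 AND 1) IMPLIES 1) IMPLIES NOT 1) -> 0
  row 13 [01101]: (((NOT 1 AND 1) IMPLIES 1) IMPLIES NOT 1) -> 0
  row 14 [01110]: (((NOT 1 AND 1) IMPLIES 1) IMPLIES NOT 1) -> 0
  row 15 [01111]: (((NOT 1 AND 1) IMPLIES 1) IMPLIES NOT 1) -> 0
  row 16 [10000]: (((NOT 0 AND 0) IMPLIES 0) IMPLIES NOT 0) -> 1
  row 17 [10001]: (((NOT 0 AND 0) IMPLIES 0) IMPLIES NOT 0) -> 1
  row 18 [10010]: (((NOT 0 AND 0) IMPLIES 0) IMPLIES NOT 0) -> 1
  row 19 [10011]: (((NOT 0 AND 0) IMPLIES 0) IMPLIES NOT 0) -> 1
  row 20 [10100]: (((NOT 1 AND 0) IMPLIES 1) IMPLIES NOT 0) -> 1
  row 21 [10101]: (((NOT 1 AND 0) IMPLIES 1) IMPLIES NOT 0) -> 1
  row 22 [10110]: (((NOT 1 AND 0) IMPLIES 1) IMPLIES NOT 0) -> 1
  row 23 [10111]: (((NOT 1 AND 0) IMPLIES 1) IMPLIES NOT 0) -> 1
  row 24 [11000]: (((NOT 0 AND 1) IMPLIES 0) IMPLIES NOT 1) -> 1
  row 25 [11001]: (((NOT 0 AND 1) IMPLIES 0) IMPLIES NOT 1) -> 1
  row 26 [11010]: (((NOT 0 AND 1) IMPLIES 0) IMPLIES NOT 1) -> 1
  row 27 [11011]: (((NOT 0 AND 1) IMPLIES 0) IMPLIES NOT 1) -> 1
  row 28 [11100]: (((NOT 1 AND 1) IMPLIES 1) IMPLIES NOT 1) -> 0
  row 29 [11101]: (((NOT 1 AND 1) IMPLIES 1) IMPLIES NOT 1) -> 0
  row 30 [11110]: (((NOT 1 AND 1) IMPLIES 1) IMPLIES NOT 1) -> 0
  row 31 [11111]: (((NOT 1 AND 1) IMPLIES 1) IMPLIES NOT 1) -> 0
Full result column, 4 rows per line (a,b,c fixed per line; d,e runs 00..11 left to right):
  rows 0-3 [a,b,c=000]: 1111  = hex F
  rows 4-7 [a,b,c=001]: 1111  = hex F
  rows 8-11 [a,b,c=010]: 1111  = hex F
  rows 12-15 [a,b,c=011]: 0000  = hex 0
  rows 16-19 [a,b,c=100]: 1111  = hex F
  rows 20-23 [a,b,c=101]: 1111  = hex F
  rows 24-27 [a,b,c=110]: 1111  = hex F
  rows 28-31 [a,b,c=111]: 0000  = hex 0
Output column (row 0 .. row 31) = 11111111111100001111111111110000
Output column grouped in 4s = 1111 1111 1111 0000 1111 1111 1111 0000 = 0xFFF0FFF0
Convert to decimal digit by digit (value = value*16 + digit):
  F -> 15
  15*16 + 15 (F) = 255
  255*16 + 15 (F) = 4095
  4095*16 + 0 = 65520
  65520*16 + 15 (F) = 1048335
  1048335*16 + 15 (F) = 16773375
  16773375*16 + 15 (F) = 268374015
  268374015*16 + 0 = 4293984240
Decimal = 4293984240

4293984240
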